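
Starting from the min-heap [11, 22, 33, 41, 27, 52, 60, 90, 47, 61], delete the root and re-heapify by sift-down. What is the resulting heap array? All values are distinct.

[22, 27, 33, 41, 61, 52, 60, 90, 47]

remove root 11; move last element 61 to root → [61, 22, 33, 41, 27, 52, 60, 90, 47]
61 vs smaller child 22 at index 1, swap → [22, 61, 33, 41, 27, 52, 60, 90, 47]
61 vs smaller child 27 at index 4, swap → [22, 27, 33, 41, 61, 52, 60, 90, 47]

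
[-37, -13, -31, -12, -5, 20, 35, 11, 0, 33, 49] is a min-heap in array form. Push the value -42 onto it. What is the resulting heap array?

[-42, -13, -37, -12, -5, -31, 35, 11, 0, 33, 49, 20]

append -42 at index 11 → [-37, -13, -31, -12, -5, 20, 35, 11, 0, 33, 49, -42]
-42 < parent 20 at index 5, swap → [-37, -13, -31, -12, -5, -42, 35, 11, 0, 33, 49, 20]
-42 < parent -31 at index 2, swap → [-37, -13, -42, -12, -5, -31, 35, 11, 0, 33, 49, 20]
-42 < parent -37 at index 0, swap → [-42, -13, -37, -12, -5, -31, 35, 11, 0, 33, 49, 20]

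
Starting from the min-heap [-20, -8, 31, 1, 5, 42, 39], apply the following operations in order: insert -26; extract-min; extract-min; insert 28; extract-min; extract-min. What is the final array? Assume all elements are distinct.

insert -26:
  append -26 at index 7 → [-20, -8, 31, 1, 5, 42, 39, -26]
  -26 < parent 1 at index 3, swap → [-20, -8, 31, -26, 5, 42, 39, 1]
  -26 < parent -8 at index 1, swap → [-20, -26, 31, -8, 5, 42, 39, 1]
  -26 < parent -20 at index 0, swap → [-26, -20, 31, -8, 5, 42, 39, 1]
extract-min → returns -26:
  remove root -26; move last element 1 to root → [1, -20, 31, -8, 5, 42, 39]
  1 vs smaller child -20 at index 1, swap → [-20, 1, 31, -8, 5, 42, 39]
  1 vs smaller child -8 at index 3, swap → [-20, -8, 31, 1, 5, 42, 39]
extract-min → returns -20:
  remove root -20; move last element 39 to root → [39, -8, 31, 1, 5, 42]
  39 vs smaller child -8 at index 1, swap → [-8, 39, 31, 1, 5, 42]
  39 vs smaller child 1 at index 3, swap → [-8, 1, 31, 39, 5, 42]
insert 28:
  append 28 at index 6 → [-8, 1, 31, 39, 5, 42, 28]
  28 < parent 31 at index 2, swap → [-8, 1, 28, 39, 5, 42, 31]
extract-min → returns -8:
  remove root -8; move last element 31 to root → [31, 1, 28, 39, 5, 42]
  31 vs smaller child 1 at index 1, swap → [1, 31, 28, 39, 5, 42]
  31 vs smaller child 5 at index 4, swap → [1, 5, 28, 39, 31, 42]
extract-min → returns 1:
  remove root 1; move last element 42 to root → [42, 5, 28, 39, 31]
  42 vs smaller child 5 at index 1, swap → [5, 42, 28, 39, 31]
  42 vs smaller child 31 at index 4, swap → [5, 31, 28, 39, 42]

[5, 31, 28, 39, 42]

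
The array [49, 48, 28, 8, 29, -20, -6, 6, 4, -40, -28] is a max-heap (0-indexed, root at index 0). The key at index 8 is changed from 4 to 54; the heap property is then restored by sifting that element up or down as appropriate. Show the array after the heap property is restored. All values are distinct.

[54, 49, 28, 48, 29, -20, -6, 6, 8, -40, -28]

set index 8 from 4 to 54 → [49, 48, 28, 8, 29, -20, -6, 6, 54, -40, -28]
54 > parent 8 at index 3, swap → [49, 48, 28, 54, 29, -20, -6, 6, 8, -40, -28]
54 > parent 48 at index 1, swap → [49, 54, 28, 48, 29, -20, -6, 6, 8, -40, -28]
54 > parent 49 at index 0, swap → [54, 49, 28, 48, 29, -20, -6, 6, 8, -40, -28]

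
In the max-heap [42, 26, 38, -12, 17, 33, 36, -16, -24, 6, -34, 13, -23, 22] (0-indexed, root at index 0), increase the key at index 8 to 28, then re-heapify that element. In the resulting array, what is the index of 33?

set index 8 from -24 to 28 → [42, 26, 38, -12, 17, 33, 36, -16, 28, 6, -34, 13, -23, 22]
28 > parent -12 at index 3, swap → [42, 26, 38, 28, 17, 33, 36, -16, -12, 6, -34, 13, -23, 22]
28 > parent 26 at index 1, swap → [42, 28, 38, 26, 17, 33, 36, -16, -12, 6, -34, 13, -23, 22]
resulting array: [42, 28, 38, 26, 17, 33, 36, -16, -12, 6, -34, 13, -23, 22]

5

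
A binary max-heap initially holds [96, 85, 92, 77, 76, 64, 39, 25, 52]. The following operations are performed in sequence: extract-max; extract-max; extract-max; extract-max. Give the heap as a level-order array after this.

[76, 52, 64, 25, 39]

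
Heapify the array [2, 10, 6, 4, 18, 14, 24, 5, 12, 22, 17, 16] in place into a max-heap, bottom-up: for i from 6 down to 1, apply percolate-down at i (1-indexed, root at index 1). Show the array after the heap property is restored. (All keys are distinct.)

[24, 22, 16, 12, 18, 14, 6, 5, 4, 10, 17, 2]

sift down from index 6:
  14 vs only child 16 at index 12, swap → [2, 10, 6, 4, 18, 16, 24, 5, 12, 22, 17, 14]
sift down from index 5:
  18 vs larger child 22 at index 10, swap → [2, 10, 6, 4, 22, 16, 24, 5, 12, 18, 17, 14]
sift down from index 4:
  4 vs larger child 12 at index 9, swap → [2, 10, 6, 12, 22, 16, 24, 5, 4, 18, 17, 14]
sift down from index 3:
  6 vs larger child 24 at index 7, swap → [2, 10, 24, 12, 22, 16, 6, 5, 4, 18, 17, 14]
sift down from index 2:
  10 vs larger child 22 at index 5, swap → [2, 22, 24, 12, 10, 16, 6, 5, 4, 18, 17, 14]
  10 vs larger child 18 at index 10, swap → [2, 22, 24, 12, 18, 16, 6, 5, 4, 10, 17, 14]
sift down from index 1:
  2 vs larger child 24 at index 3, swap → [24, 22, 2, 12, 18, 16, 6, 5, 4, 10, 17, 14]
  2 vs larger child 16 at index 6, swap → [24, 22, 16, 12, 18, 2, 6, 5, 4, 10, 17, 14]
  2 vs only child 14 at index 12, swap → [24, 22, 16, 12, 18, 14, 6, 5, 4, 10, 17, 2]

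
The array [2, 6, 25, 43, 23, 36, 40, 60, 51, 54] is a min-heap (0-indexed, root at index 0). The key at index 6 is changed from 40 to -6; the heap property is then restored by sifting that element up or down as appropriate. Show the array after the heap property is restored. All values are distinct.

set index 6 from 40 to -6 → [2, 6, 25, 43, 23, 36, -6, 60, 51, 54]
-6 < parent 25 at index 2, swap → [2, 6, -6, 43, 23, 36, 25, 60, 51, 54]
-6 < parent 2 at index 0, swap → [-6, 6, 2, 43, 23, 36, 25, 60, 51, 54]

[-6, 6, 2, 43, 23, 36, 25, 60, 51, 54]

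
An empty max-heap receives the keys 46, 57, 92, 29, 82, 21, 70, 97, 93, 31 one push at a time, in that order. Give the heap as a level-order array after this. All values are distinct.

[97, 93, 70, 92, 46, 21, 57, 29, 82, 31]

Insert 46:
  append 46 at index 0 → [46] (no swap needed)
Insert 57:
  append 57 at index 1 → [46, 57]
  57 > parent 46 at index 0, swap → [57, 46]
Insert 92:
  append 92 at index 2 → [57, 46, 92]
  92 > parent 57 at index 0, swap → [92, 46, 57]
Insert 29:
  append 29 at index 3 → [92, 46, 57, 29] (no swap needed)
Insert 82:
  append 82 at index 4 → [92, 46, 57, 29, 82]
  82 > parent 46 at index 1, swap → [92, 82, 57, 29, 46]
Insert 21:
  append 21 at index 5 → [92, 82, 57, 29, 46, 21] (no swap needed)
Insert 70:
  append 70 at index 6 → [92, 82, 57, 29, 46, 21, 70]
  70 > parent 57 at index 2, swap → [92, 82, 70, 29, 46, 21, 57]
Insert 97:
  append 97 at index 7 → [92, 82, 70, 29, 46, 21, 57, 97]
  97 > parent 29 at index 3, swap → [92, 82, 70, 97, 46, 21, 57, 29]
  97 > parent 82 at index 1, swap → [92, 97, 70, 82, 46, 21, 57, 29]
  97 > parent 92 at index 0, swap → [97, 92, 70, 82, 46, 21, 57, 29]
Insert 93:
  append 93 at index 8 → [97, 92, 70, 82, 46, 21, 57, 29, 93]
  93 > parent 82 at index 3, swap → [97, 92, 70, 93, 46, 21, 57, 29, 82]
  93 > parent 92 at index 1, swap → [97, 93, 70, 92, 46, 21, 57, 29, 82]
Insert 31:
  append 31 at index 9 → [97, 93, 70, 92, 46, 21, 57, 29, 82, 31] (no swap needed)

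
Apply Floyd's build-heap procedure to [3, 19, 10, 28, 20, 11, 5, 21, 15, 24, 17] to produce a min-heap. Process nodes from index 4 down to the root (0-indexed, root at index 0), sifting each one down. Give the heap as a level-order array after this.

sift down from index 4:
  20 vs smaller child 17 at index 10, swap → [3, 19, 10, 28, 17, 11, 5, 21, 15, 24, 20]
sift down from index 3:
  28 vs smaller child 15 at index 8, swap → [3, 19, 10, 15, 17, 11, 5, 21, 28, 24, 20]
sift down from index 2:
  10 vs smaller child 5 at index 6, swap → [3, 19, 5, 15, 17, 11, 10, 21, 28, 24, 20]
sift down from index 1:
  19 vs smaller child 15 at index 3, swap → [3, 15, 5, 19, 17, 11, 10, 21, 28, 24, 20]
sift down from index 0: already satisfies heap property

[3, 15, 5, 19, 17, 11, 10, 21, 28, 24, 20]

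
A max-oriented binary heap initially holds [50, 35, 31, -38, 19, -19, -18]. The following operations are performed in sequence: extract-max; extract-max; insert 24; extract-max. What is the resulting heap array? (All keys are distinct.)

[24, 19, -19, -38, -18]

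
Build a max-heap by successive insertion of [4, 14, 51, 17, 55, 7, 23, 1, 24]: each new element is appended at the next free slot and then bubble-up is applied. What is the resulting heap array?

[55, 51, 23, 24, 17, 7, 14, 1, 4]

Insert 4:
  append 4 at index 0 → [4] (no swap needed)
Insert 14:
  append 14 at index 1 → [4, 14]
  14 > parent 4 at index 0, swap → [14, 4]
Insert 51:
  append 51 at index 2 → [14, 4, 51]
  51 > parent 14 at index 0, swap → [51, 4, 14]
Insert 17:
  append 17 at index 3 → [51, 4, 14, 17]
  17 > parent 4 at index 1, swap → [51, 17, 14, 4]
Insert 55:
  append 55 at index 4 → [51, 17, 14, 4, 55]
  55 > parent 17 at index 1, swap → [51, 55, 14, 4, 17]
  55 > parent 51 at index 0, swap → [55, 51, 14, 4, 17]
Insert 7:
  append 7 at index 5 → [55, 51, 14, 4, 17, 7] (no swap needed)
Insert 23:
  append 23 at index 6 → [55, 51, 14, 4, 17, 7, 23]
  23 > parent 14 at index 2, swap → [55, 51, 23, 4, 17, 7, 14]
Insert 1:
  append 1 at index 7 → [55, 51, 23, 4, 17, 7, 14, 1] (no swap needed)
Insert 24:
  append 24 at index 8 → [55, 51, 23, 4, 17, 7, 14, 1, 24]
  24 > parent 4 at index 3, swap → [55, 51, 23, 24, 17, 7, 14, 1, 4]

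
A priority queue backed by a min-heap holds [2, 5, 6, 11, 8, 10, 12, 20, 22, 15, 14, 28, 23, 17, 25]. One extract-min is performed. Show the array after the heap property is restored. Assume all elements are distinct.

remove root 2; move last element 25 to root → [25, 5, 6, 11, 8, 10, 12, 20, 22, 15, 14, 28, 23, 17]
25 vs smaller child 5 at index 1, swap → [5, 25, 6, 11, 8, 10, 12, 20, 22, 15, 14, 28, 23, 17]
25 vs smaller child 8 at index 4, swap → [5, 8, 6, 11, 25, 10, 12, 20, 22, 15, 14, 28, 23, 17]
25 vs smaller child 14 at index 10, swap → [5, 8, 6, 11, 14, 10, 12, 20, 22, 15, 25, 28, 23, 17]

[5, 8, 6, 11, 14, 10, 12, 20, 22, 15, 25, 28, 23, 17]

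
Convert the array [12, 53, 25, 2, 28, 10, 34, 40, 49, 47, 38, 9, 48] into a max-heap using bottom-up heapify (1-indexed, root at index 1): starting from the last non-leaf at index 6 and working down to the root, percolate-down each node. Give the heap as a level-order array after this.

sift down from index 6:
  10 vs larger child 48 at index 13, swap → [12, 53, 25, 2, 28, 48, 34, 40, 49, 47, 38, 9, 10]
sift down from index 5:
  28 vs larger child 47 at index 10, swap → [12, 53, 25, 2, 47, 48, 34, 40, 49, 28, 38, 9, 10]
sift down from index 4:
  2 vs larger child 49 at index 9, swap → [12, 53, 25, 49, 47, 48, 34, 40, 2, 28, 38, 9, 10]
sift down from index 3:
  25 vs larger child 48 at index 6, swap → [12, 53, 48, 49, 47, 25, 34, 40, 2, 28, 38, 9, 10]
sift down from index 2: already satisfies heap property
sift down from index 1:
  12 vs larger child 53 at index 2, swap → [53, 12, 48, 49, 47, 25, 34, 40, 2, 28, 38, 9, 10]
  12 vs larger child 49 at index 4, swap → [53, 49, 48, 12, 47, 25, 34, 40, 2, 28, 38, 9, 10]
  12 vs larger child 40 at index 8, swap → [53, 49, 48, 40, 47, 25, 34, 12, 2, 28, 38, 9, 10]

[53, 49, 48, 40, 47, 25, 34, 12, 2, 28, 38, 9, 10]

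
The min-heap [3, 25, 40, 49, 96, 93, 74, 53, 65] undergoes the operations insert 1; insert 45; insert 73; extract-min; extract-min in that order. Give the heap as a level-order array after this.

[25, 45, 40, 49, 93, 73, 74, 53, 65, 96]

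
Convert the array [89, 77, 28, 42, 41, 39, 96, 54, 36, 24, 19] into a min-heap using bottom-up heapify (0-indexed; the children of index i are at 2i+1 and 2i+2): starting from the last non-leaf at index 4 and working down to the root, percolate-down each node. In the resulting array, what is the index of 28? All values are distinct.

2

sift down from index 4:
  41 vs smaller child 19 at index 10, swap → [89, 77, 28, 42, 19, 39, 96, 54, 36, 24, 41]
sift down from index 3:
  42 vs smaller child 36 at index 8, swap → [89, 77, 28, 36, 19, 39, 96, 54, 42, 24, 41]
sift down from index 2: already satisfies heap property
sift down from index 1:
  77 vs smaller child 19 at index 4, swap → [89, 19, 28, 36, 77, 39, 96, 54, 42, 24, 41]
  77 vs smaller child 24 at index 9, swap → [89, 19, 28, 36, 24, 39, 96, 54, 42, 77, 41]
sift down from index 0:
  89 vs smaller child 19 at index 1, swap → [19, 89, 28, 36, 24, 39, 96, 54, 42, 77, 41]
  89 vs smaller child 24 at index 4, swap → [19, 24, 28, 36, 89, 39, 96, 54, 42, 77, 41]
  89 vs smaller child 41 at index 10, swap → [19, 24, 28, 36, 41, 39, 96, 54, 42, 77, 89]
resulting array: [19, 24, 28, 36, 41, 39, 96, 54, 42, 77, 89]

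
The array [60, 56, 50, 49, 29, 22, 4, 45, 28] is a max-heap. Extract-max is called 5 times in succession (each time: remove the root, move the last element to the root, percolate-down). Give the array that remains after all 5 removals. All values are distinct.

[29, 22, 28, 4]

extract-max #1 returns 60:
  remove root 60; move last element 28 to root → [28, 56, 50, 49, 29, 22, 4, 45]
  28 vs larger child 56 at index 1, swap → [56, 28, 50, 49, 29, 22, 4, 45]
  28 vs larger child 49 at index 3, swap → [56, 49, 50, 28, 29, 22, 4, 45]
  28 vs only child 45 at index 7, swap → [56, 49, 50, 45, 29, 22, 4, 28]
extract-max #2 returns 56:
  remove root 56; move last element 28 to root → [28, 49, 50, 45, 29, 22, 4]
  28 vs larger child 50 at index 2, swap → [50, 49, 28, 45, 29, 22, 4]
extract-max #3 returns 50:
  remove root 50; move last element 4 to root → [4, 49, 28, 45, 29, 22]
  4 vs larger child 49 at index 1, swap → [49, 4, 28, 45, 29, 22]
  4 vs larger child 45 at index 3, swap → [49, 45, 28, 4, 29, 22]
extract-max #4 returns 49:
  remove root 49; move last element 22 to root → [22, 45, 28, 4, 29]
  22 vs larger child 45 at index 1, swap → [45, 22, 28, 4, 29]
  22 vs larger child 29 at index 4, swap → [45, 29, 28, 4, 22]
extract-max #5 returns 45:
  remove root 45; move last element 22 to root → [22, 29, 28, 4]
  22 vs larger child 29 at index 1, swap → [29, 22, 28, 4]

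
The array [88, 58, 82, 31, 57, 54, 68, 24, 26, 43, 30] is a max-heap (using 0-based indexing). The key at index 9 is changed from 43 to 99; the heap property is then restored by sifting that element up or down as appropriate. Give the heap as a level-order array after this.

[99, 88, 82, 31, 58, 54, 68, 24, 26, 57, 30]

set index 9 from 43 to 99 → [88, 58, 82, 31, 57, 54, 68, 24, 26, 99, 30]
99 > parent 57 at index 4, swap → [88, 58, 82, 31, 99, 54, 68, 24, 26, 57, 30]
99 > parent 58 at index 1, swap → [88, 99, 82, 31, 58, 54, 68, 24, 26, 57, 30]
99 > parent 88 at index 0, swap → [99, 88, 82, 31, 58, 54, 68, 24, 26, 57, 30]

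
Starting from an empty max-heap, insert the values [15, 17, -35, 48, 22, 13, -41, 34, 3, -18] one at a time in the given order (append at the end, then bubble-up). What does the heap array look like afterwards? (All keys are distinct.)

Insert 15:
  append 15 at index 0 → [15] (no swap needed)
Insert 17:
  append 17 at index 1 → [15, 17]
  17 > parent 15 at index 0, swap → [17, 15]
Insert -35:
  append -35 at index 2 → [17, 15, -35] (no swap needed)
Insert 48:
  append 48 at index 3 → [17, 15, -35, 48]
  48 > parent 15 at index 1, swap → [17, 48, -35, 15]
  48 > parent 17 at index 0, swap → [48, 17, -35, 15]
Insert 22:
  append 22 at index 4 → [48, 17, -35, 15, 22]
  22 > parent 17 at index 1, swap → [48, 22, -35, 15, 17]
Insert 13:
  append 13 at index 5 → [48, 22, -35, 15, 17, 13]
  13 > parent -35 at index 2, swap → [48, 22, 13, 15, 17, -35]
Insert -41:
  append -41 at index 6 → [48, 22, 13, 15, 17, -35, -41] (no swap needed)
Insert 34:
  append 34 at index 7 → [48, 22, 13, 15, 17, -35, -41, 34]
  34 > parent 15 at index 3, swap → [48, 22, 13, 34, 17, -35, -41, 15]
  34 > parent 22 at index 1, swap → [48, 34, 13, 22, 17, -35, -41, 15]
Insert 3:
  append 3 at index 8 → [48, 34, 13, 22, 17, -35, -41, 15, 3] (no swap needed)
Insert -18:
  append -18 at index 9 → [48, 34, 13, 22, 17, -35, -41, 15, 3, -18] (no swap needed)

[48, 34, 13, 22, 17, -35, -41, 15, 3, -18]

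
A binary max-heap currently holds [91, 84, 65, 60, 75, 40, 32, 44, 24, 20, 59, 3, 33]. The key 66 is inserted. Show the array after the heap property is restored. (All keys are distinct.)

append 66 at index 13 → [91, 84, 65, 60, 75, 40, 32, 44, 24, 20, 59, 3, 33, 66]
66 > parent 32 at index 6, swap → [91, 84, 65, 60, 75, 40, 66, 44, 24, 20, 59, 3, 33, 32]
66 > parent 65 at index 2, swap → [91, 84, 66, 60, 75, 40, 65, 44, 24, 20, 59, 3, 33, 32]

[91, 84, 66, 60, 75, 40, 65, 44, 24, 20, 59, 3, 33, 32]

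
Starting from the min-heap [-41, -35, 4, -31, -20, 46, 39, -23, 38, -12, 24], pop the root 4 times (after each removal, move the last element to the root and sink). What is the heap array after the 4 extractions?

[-20, -12, 4, 24, 38, 46, 39]

extract-min #1 returns -41:
  remove root -41; move last element 24 to root → [24, -35, 4, -31, -20, 46, 39, -23, 38, -12]
  24 vs smaller child -35 at index 1, swap → [-35, 24, 4, -31, -20, 46, 39, -23, 38, -12]
  24 vs smaller child -31 at index 3, swap → [-35, -31, 4, 24, -20, 46, 39, -23, 38, -12]
  24 vs smaller child -23 at index 7, swap → [-35, -31, 4, -23, -20, 46, 39, 24, 38, -12]
extract-min #2 returns -35:
  remove root -35; move last element -12 to root → [-12, -31, 4, -23, -20, 46, 39, 24, 38]
  -12 vs smaller child -31 at index 1, swap → [-31, -12, 4, -23, -20, 46, 39, 24, 38]
  -12 vs smaller child -23 at index 3, swap → [-31, -23, 4, -12, -20, 46, 39, 24, 38]
extract-min #3 returns -31:
  remove root -31; move last element 38 to root → [38, -23, 4, -12, -20, 46, 39, 24]
  38 vs smaller child -23 at index 1, swap → [-23, 38, 4, -12, -20, 46, 39, 24]
  38 vs smaller child -20 at index 4, swap → [-23, -20, 4, -12, 38, 46, 39, 24]
extract-min #4 returns -23:
  remove root -23; move last element 24 to root → [24, -20, 4, -12, 38, 46, 39]
  24 vs smaller child -20 at index 1, swap → [-20, 24, 4, -12, 38, 46, 39]
  24 vs smaller child -12 at index 3, swap → [-20, -12, 4, 24, 38, 46, 39]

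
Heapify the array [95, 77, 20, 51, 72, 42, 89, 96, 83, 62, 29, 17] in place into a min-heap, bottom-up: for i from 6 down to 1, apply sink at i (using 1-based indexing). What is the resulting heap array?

[17, 29, 20, 51, 62, 42, 89, 96, 83, 77, 72, 95]

sift down from index 6:
  42 vs only child 17 at index 12, swap → [95, 77, 20, 51, 72, 17, 89, 96, 83, 62, 29, 42]
sift down from index 5:
  72 vs smaller child 29 at index 11, swap → [95, 77, 20, 51, 29, 17, 89, 96, 83, 62, 72, 42]
sift down from index 4: already satisfies heap property
sift down from index 3:
  20 vs smaller child 17 at index 6, swap → [95, 77, 17, 51, 29, 20, 89, 96, 83, 62, 72, 42]
sift down from index 2:
  77 vs smaller child 29 at index 5, swap → [95, 29, 17, 51, 77, 20, 89, 96, 83, 62, 72, 42]
  77 vs smaller child 62 at index 10, swap → [95, 29, 17, 51, 62, 20, 89, 96, 83, 77, 72, 42]
sift down from index 1:
  95 vs smaller child 17 at index 3, swap → [17, 29, 95, 51, 62, 20, 89, 96, 83, 77, 72, 42]
  95 vs smaller child 20 at index 6, swap → [17, 29, 20, 51, 62, 95, 89, 96, 83, 77, 72, 42]
  95 vs only child 42 at index 12, swap → [17, 29, 20, 51, 62, 42, 89, 96, 83, 77, 72, 95]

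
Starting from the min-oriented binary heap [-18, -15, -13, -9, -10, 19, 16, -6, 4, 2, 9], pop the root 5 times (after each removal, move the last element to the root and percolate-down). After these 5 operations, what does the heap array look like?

[-6, 2, 9, 4, 16, 19]

extract-min #1 returns -18:
  remove root -18; move last element 9 to root → [9, -15, -13, -9, -10, 19, 16, -6, 4, 2]
  9 vs smaller child -15 at index 1, swap → [-15, 9, -13, -9, -10, 19, 16, -6, 4, 2]
  9 vs smaller child -10 at index 4, swap → [-15, -10, -13, -9, 9, 19, 16, -6, 4, 2]
  9 vs only child 2 at index 9, swap → [-15, -10, -13, -9, 2, 19, 16, -6, 4, 9]
extract-min #2 returns -15:
  remove root -15; move last element 9 to root → [9, -10, -13, -9, 2, 19, 16, -6, 4]
  9 vs smaller child -13 at index 2, swap → [-13, -10, 9, -9, 2, 19, 16, -6, 4]
extract-min #3 returns -13:
  remove root -13; move last element 4 to root → [4, -10, 9, -9, 2, 19, 16, -6]
  4 vs smaller child -10 at index 1, swap → [-10, 4, 9, -9, 2, 19, 16, -6]
  4 vs smaller child -9 at index 3, swap → [-10, -9, 9, 4, 2, 19, 16, -6]
  4 vs only child -6 at index 7, swap → [-10, -9, 9, -6, 2, 19, 16, 4]
extract-min #4 returns -10:
  remove root -10; move last element 4 to root → [4, -9, 9, -6, 2, 19, 16]
  4 vs smaller child -9 at index 1, swap → [-9, 4, 9, -6, 2, 19, 16]
  4 vs smaller child -6 at index 3, swap → [-9, -6, 9, 4, 2, 19, 16]
extract-min #5 returns -9:
  remove root -9; move last element 16 to root → [16, -6, 9, 4, 2, 19]
  16 vs smaller child -6 at index 1, swap → [-6, 16, 9, 4, 2, 19]
  16 vs smaller child 2 at index 4, swap → [-6, 2, 9, 4, 16, 19]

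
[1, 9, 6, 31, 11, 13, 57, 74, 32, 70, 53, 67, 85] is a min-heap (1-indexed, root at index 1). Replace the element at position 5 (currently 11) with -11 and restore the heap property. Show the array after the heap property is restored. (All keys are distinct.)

[-11, 1, 6, 31, 9, 13, 57, 74, 32, 70, 53, 67, 85]

set index 5 from 11 to -11 → [1, 9, 6, 31, -11, 13, 57, 74, 32, 70, 53, 67, 85]
-11 < parent 9 at index 2, swap → [1, -11, 6, 31, 9, 13, 57, 74, 32, 70, 53, 67, 85]
-11 < parent 1 at index 1, swap → [-11, 1, 6, 31, 9, 13, 57, 74, 32, 70, 53, 67, 85]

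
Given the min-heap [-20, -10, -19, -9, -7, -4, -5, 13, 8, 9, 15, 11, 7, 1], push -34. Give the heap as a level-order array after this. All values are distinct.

[-34, -10, -20, -9, -7, -4, -19, 13, 8, 9, 15, 11, 7, 1, -5]

append -34 at index 14 → [-20, -10, -19, -9, -7, -4, -5, 13, 8, 9, 15, 11, 7, 1, -34]
-34 < parent -5 at index 6, swap → [-20, -10, -19, -9, -7, -4, -34, 13, 8, 9, 15, 11, 7, 1, -5]
-34 < parent -19 at index 2, swap → [-20, -10, -34, -9, -7, -4, -19, 13, 8, 9, 15, 11, 7, 1, -5]
-34 < parent -20 at index 0, swap → [-34, -10, -20, -9, -7, -4, -19, 13, 8, 9, 15, 11, 7, 1, -5]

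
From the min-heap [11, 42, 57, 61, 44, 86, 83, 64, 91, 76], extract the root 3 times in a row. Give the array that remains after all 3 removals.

[57, 61, 83, 64, 76, 86, 91]

extract-min #1 returns 11:
  remove root 11; move last element 76 to root → [76, 42, 57, 61, 44, 86, 83, 64, 91]
  76 vs smaller child 42 at index 1, swap → [42, 76, 57, 61, 44, 86, 83, 64, 91]
  76 vs smaller child 44 at index 4, swap → [42, 44, 57, 61, 76, 86, 83, 64, 91]
extract-min #2 returns 42:
  remove root 42; move last element 91 to root → [91, 44, 57, 61, 76, 86, 83, 64]
  91 vs smaller child 44 at index 1, swap → [44, 91, 57, 61, 76, 86, 83, 64]
  91 vs smaller child 61 at index 3, swap → [44, 61, 57, 91, 76, 86, 83, 64]
  91 vs only child 64 at index 7, swap → [44, 61, 57, 64, 76, 86, 83, 91]
extract-min #3 returns 44:
  remove root 44; move last element 91 to root → [91, 61, 57, 64, 76, 86, 83]
  91 vs smaller child 57 at index 2, swap → [57, 61, 91, 64, 76, 86, 83]
  91 vs smaller child 83 at index 6, swap → [57, 61, 83, 64, 76, 86, 91]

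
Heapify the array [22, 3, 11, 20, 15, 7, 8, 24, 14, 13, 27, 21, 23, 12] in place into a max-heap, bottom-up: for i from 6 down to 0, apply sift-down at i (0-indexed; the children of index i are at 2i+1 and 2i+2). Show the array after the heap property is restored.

sift down from index 6:
  8 vs only child 12 at index 13, swap → [22, 3, 11, 20, 15, 7, 12, 24, 14, 13, 27, 21, 23, 8]
sift down from index 5:
  7 vs larger child 23 at index 12, swap → [22, 3, 11, 20, 15, 23, 12, 24, 14, 13, 27, 21, 7, 8]
sift down from index 4:
  15 vs larger child 27 at index 10, swap → [22, 3, 11, 20, 27, 23, 12, 24, 14, 13, 15, 21, 7, 8]
sift down from index 3:
  20 vs larger child 24 at index 7, swap → [22, 3, 11, 24, 27, 23, 12, 20, 14, 13, 15, 21, 7, 8]
sift down from index 2:
  11 vs larger child 23 at index 5, swap → [22, 3, 23, 24, 27, 11, 12, 20, 14, 13, 15, 21, 7, 8]
  11 vs larger child 21 at index 11, swap → [22, 3, 23, 24, 27, 21, 12, 20, 14, 13, 15, 11, 7, 8]
sift down from index 1:
  3 vs larger child 27 at index 4, swap → [22, 27, 23, 24, 3, 21, 12, 20, 14, 13, 15, 11, 7, 8]
  3 vs larger child 15 at index 10, swap → [22, 27, 23, 24, 15, 21, 12, 20, 14, 13, 3, 11, 7, 8]
sift down from index 0:
  22 vs larger child 27 at index 1, swap → [27, 22, 23, 24, 15, 21, 12, 20, 14, 13, 3, 11, 7, 8]
  22 vs larger child 24 at index 3, swap → [27, 24, 23, 22, 15, 21, 12, 20, 14, 13, 3, 11, 7, 8]

[27, 24, 23, 22, 15, 21, 12, 20, 14, 13, 3, 11, 7, 8]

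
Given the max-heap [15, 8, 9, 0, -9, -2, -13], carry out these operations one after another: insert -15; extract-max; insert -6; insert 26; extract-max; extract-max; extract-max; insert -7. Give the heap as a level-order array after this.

insert -15:
  append -15 at index 7 → [15, 8, 9, 0, -9, -2, -13, -15] (no swap needed)
extract-max → returns 15:
  remove root 15; move last element -15 to root → [-15, 8, 9, 0, -9, -2, -13]
  -15 vs larger child 9 at index 2, swap → [9, 8, -15, 0, -9, -2, -13]
  -15 vs larger child -2 at index 5, swap → [9, 8, -2, 0, -9, -15, -13]
insert -6:
  append -6 at index 7 → [9, 8, -2, 0, -9, -15, -13, -6] (no swap needed)
insert 26:
  append 26 at index 8 → [9, 8, -2, 0, -9, -15, -13, -6, 26]
  26 > parent 0 at index 3, swap → [9, 8, -2, 26, -9, -15, -13, -6, 0]
  26 > parent 8 at index 1, swap → [9, 26, -2, 8, -9, -15, -13, -6, 0]
  26 > parent 9 at index 0, swap → [26, 9, -2, 8, -9, -15, -13, -6, 0]
extract-max → returns 26:
  remove root 26; move last element 0 to root → [0, 9, -2, 8, -9, -15, -13, -6]
  0 vs larger child 9 at index 1, swap → [9, 0, -2, 8, -9, -15, -13, -6]
  0 vs larger child 8 at index 3, swap → [9, 8, -2, 0, -9, -15, -13, -6]
extract-max → returns 9:
  remove root 9; move last element -6 to root → [-6, 8, -2, 0, -9, -15, -13]
  -6 vs larger child 8 at index 1, swap → [8, -6, -2, 0, -9, -15, -13]
  -6 vs larger child 0 at index 3, swap → [8, 0, -2, -6, -9, -15, -13]
extract-max → returns 8:
  remove root 8; move last element -13 to root → [-13, 0, -2, -6, -9, -15]
  -13 vs larger child 0 at index 1, swap → [0, -13, -2, -6, -9, -15]
  -13 vs larger child -6 at index 3, swap → [0, -6, -2, -13, -9, -15]
insert -7:
  append -7 at index 6 → [0, -6, -2, -13, -9, -15, -7] (no swap needed)

[0, -6, -2, -13, -9, -15, -7]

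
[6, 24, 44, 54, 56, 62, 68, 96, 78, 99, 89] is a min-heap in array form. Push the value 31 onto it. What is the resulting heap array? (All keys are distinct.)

[6, 24, 31, 54, 56, 44, 68, 96, 78, 99, 89, 62]

append 31 at index 11 → [6, 24, 44, 54, 56, 62, 68, 96, 78, 99, 89, 31]
31 < parent 62 at index 5, swap → [6, 24, 44, 54, 56, 31, 68, 96, 78, 99, 89, 62]
31 < parent 44 at index 2, swap → [6, 24, 31, 54, 56, 44, 68, 96, 78, 99, 89, 62]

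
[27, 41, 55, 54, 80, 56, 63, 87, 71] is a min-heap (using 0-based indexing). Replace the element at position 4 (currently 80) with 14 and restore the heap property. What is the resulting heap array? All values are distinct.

[14, 27, 55, 54, 41, 56, 63, 87, 71]

set index 4 from 80 to 14 → [27, 41, 55, 54, 14, 56, 63, 87, 71]
14 < parent 41 at index 1, swap → [27, 14, 55, 54, 41, 56, 63, 87, 71]
14 < parent 27 at index 0, swap → [14, 27, 55, 54, 41, 56, 63, 87, 71]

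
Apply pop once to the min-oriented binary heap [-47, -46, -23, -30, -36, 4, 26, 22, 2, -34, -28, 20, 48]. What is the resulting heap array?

[-46, -36, -23, -30, -34, 4, 26, 22, 2, 48, -28, 20]

remove root -47; move last element 48 to root → [48, -46, -23, -30, -36, 4, 26, 22, 2, -34, -28, 20]
48 vs smaller child -46 at index 1, swap → [-46, 48, -23, -30, -36, 4, 26, 22, 2, -34, -28, 20]
48 vs smaller child -36 at index 4, swap → [-46, -36, -23, -30, 48, 4, 26, 22, 2, -34, -28, 20]
48 vs smaller child -34 at index 9, swap → [-46, -36, -23, -30, -34, 4, 26, 22, 2, 48, -28, 20]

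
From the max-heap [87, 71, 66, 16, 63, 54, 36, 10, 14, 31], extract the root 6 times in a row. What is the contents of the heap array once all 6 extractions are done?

[31, 16, 14, 10]

extract-max #1 returns 87:
  remove root 87; move last element 31 to root → [31, 71, 66, 16, 63, 54, 36, 10, 14]
  31 vs larger child 71 at index 1, swap → [71, 31, 66, 16, 63, 54, 36, 10, 14]
  31 vs larger child 63 at index 4, swap → [71, 63, 66, 16, 31, 54, 36, 10, 14]
extract-max #2 returns 71:
  remove root 71; move last element 14 to root → [14, 63, 66, 16, 31, 54, 36, 10]
  14 vs larger child 66 at index 2, swap → [66, 63, 14, 16, 31, 54, 36, 10]
  14 vs larger child 54 at index 5, swap → [66, 63, 54, 16, 31, 14, 36, 10]
extract-max #3 returns 66:
  remove root 66; move last element 10 to root → [10, 63, 54, 16, 31, 14, 36]
  10 vs larger child 63 at index 1, swap → [63, 10, 54, 16, 31, 14, 36]
  10 vs larger child 31 at index 4, swap → [63, 31, 54, 16, 10, 14, 36]
extract-max #4 returns 63:
  remove root 63; move last element 36 to root → [36, 31, 54, 16, 10, 14]
  36 vs larger child 54 at index 2, swap → [54, 31, 36, 16, 10, 14]
extract-max #5 returns 54:
  remove root 54; move last element 14 to root → [14, 31, 36, 16, 10]
  14 vs larger child 36 at index 2, swap → [36, 31, 14, 16, 10]
extract-max #6 returns 36:
  remove root 36; move last element 10 to root → [10, 31, 14, 16]
  10 vs larger child 31 at index 1, swap → [31, 10, 14, 16]
  10 vs only child 16 at index 3, swap → [31, 16, 14, 10]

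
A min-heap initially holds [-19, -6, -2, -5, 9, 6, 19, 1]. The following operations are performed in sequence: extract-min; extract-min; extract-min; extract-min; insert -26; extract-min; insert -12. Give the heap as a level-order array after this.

extract-min → returns -19:
  remove root -19; move last element 1 to root → [1, -6, -2, -5, 9, 6, 19]
  1 vs smaller child -6 at index 1, swap → [-6, 1, -2, -5, 9, 6, 19]
  1 vs smaller child -5 at index 3, swap → [-6, -5, -2, 1, 9, 6, 19]
extract-min → returns -6:
  remove root -6; move last element 19 to root → [19, -5, -2, 1, 9, 6]
  19 vs smaller child -5 at index 1, swap → [-5, 19, -2, 1, 9, 6]
  19 vs smaller child 1 at index 3, swap → [-5, 1, -2, 19, 9, 6]
extract-min → returns -5:
  remove root -5; move last element 6 to root → [6, 1, -2, 19, 9]
  6 vs smaller child -2 at index 2, swap → [-2, 1, 6, 19, 9]
extract-min → returns -2:
  remove root -2; move last element 9 to root → [9, 1, 6, 19]
  9 vs smaller child 1 at index 1, swap → [1, 9, 6, 19]
insert -26:
  append -26 at index 4 → [1, 9, 6, 19, -26]
  -26 < parent 9 at index 1, swap → [1, -26, 6, 19, 9]
  -26 < parent 1 at index 0, swap → [-26, 1, 6, 19, 9]
extract-min → returns -26:
  remove root -26; move last element 9 to root → [9, 1, 6, 19]
  9 vs smaller child 1 at index 1, swap → [1, 9, 6, 19]
insert -12:
  append -12 at index 4 → [1, 9, 6, 19, -12]
  -12 < parent 9 at index 1, swap → [1, -12, 6, 19, 9]
  -12 < parent 1 at index 0, swap → [-12, 1, 6, 19, 9]

[-12, 1, 6, 19, 9]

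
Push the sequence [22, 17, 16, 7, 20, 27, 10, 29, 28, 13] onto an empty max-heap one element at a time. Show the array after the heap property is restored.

Insert 22:
  append 22 at index 0 → [22] (no swap needed)
Insert 17:
  append 17 at index 1 → [22, 17] (no swap needed)
Insert 16:
  append 16 at index 2 → [22, 17, 16] (no swap needed)
Insert 7:
  append 7 at index 3 → [22, 17, 16, 7] (no swap needed)
Insert 20:
  append 20 at index 4 → [22, 17, 16, 7, 20]
  20 > parent 17 at index 1, swap → [22, 20, 16, 7, 17]
Insert 27:
  append 27 at index 5 → [22, 20, 16, 7, 17, 27]
  27 > parent 16 at index 2, swap → [22, 20, 27, 7, 17, 16]
  27 > parent 22 at index 0, swap → [27, 20, 22, 7, 17, 16]
Insert 10:
  append 10 at index 6 → [27, 20, 22, 7, 17, 16, 10] (no swap needed)
Insert 29:
  append 29 at index 7 → [27, 20, 22, 7, 17, 16, 10, 29]
  29 > parent 7 at index 3, swap → [27, 20, 22, 29, 17, 16, 10, 7]
  29 > parent 20 at index 1, swap → [27, 29, 22, 20, 17, 16, 10, 7]
  29 > parent 27 at index 0, swap → [29, 27, 22, 20, 17, 16, 10, 7]
Insert 28:
  append 28 at index 8 → [29, 27, 22, 20, 17, 16, 10, 7, 28]
  28 > parent 20 at index 3, swap → [29, 27, 22, 28, 17, 16, 10, 7, 20]
  28 > parent 27 at index 1, swap → [29, 28, 22, 27, 17, 16, 10, 7, 20]
Insert 13:
  append 13 at index 9 → [29, 28, 22, 27, 17, 16, 10, 7, 20, 13] (no swap needed)

[29, 28, 22, 27, 17, 16, 10, 7, 20, 13]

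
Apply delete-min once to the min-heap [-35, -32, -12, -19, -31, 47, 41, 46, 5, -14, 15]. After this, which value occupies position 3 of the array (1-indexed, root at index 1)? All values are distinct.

-12

remove root -35; move last element 15 to root → [15, -32, -12, -19, -31, 47, 41, 46, 5, -14]
15 vs smaller child -32 at index 2, swap → [-32, 15, -12, -19, -31, 47, 41, 46, 5, -14]
15 vs smaller child -31 at index 5, swap → [-32, -31, -12, -19, 15, 47, 41, 46, 5, -14]
15 vs only child -14 at index 10, swap → [-32, -31, -12, -19, -14, 47, 41, 46, 5, 15]
resulting array: [-32, -31, -12, -19, -14, 47, 41, 46, 5, 15]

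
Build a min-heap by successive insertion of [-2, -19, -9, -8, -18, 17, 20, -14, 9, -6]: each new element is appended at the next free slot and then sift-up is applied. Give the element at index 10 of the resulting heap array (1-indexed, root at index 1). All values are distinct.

Insert -2:
  append -2 at index 1 → [-2] (no swap needed)
Insert -19:
  append -19 at index 2 → [-2, -19]
  -19 < parent -2 at index 1, swap → [-19, -2]
Insert -9:
  append -9 at index 3 → [-19, -2, -9] (no swap needed)
Insert -8:
  append -8 at index 4 → [-19, -2, -9, -8]
  -8 < parent -2 at index 2, swap → [-19, -8, -9, -2]
Insert -18:
  append -18 at index 5 → [-19, -8, -9, -2, -18]
  -18 < parent -8 at index 2, swap → [-19, -18, -9, -2, -8]
Insert 17:
  append 17 at index 6 → [-19, -18, -9, -2, -8, 17] (no swap needed)
Insert 20:
  append 20 at index 7 → [-19, -18, -9, -2, -8, 17, 20] (no swap needed)
Insert -14:
  append -14 at index 8 → [-19, -18, -9, -2, -8, 17, 20, -14]
  -14 < parent -2 at index 4, swap → [-19, -18, -9, -14, -8, 17, 20, -2]
Insert 9:
  append 9 at index 9 → [-19, -18, -9, -14, -8, 17, 20, -2, 9] (no swap needed)
Insert -6:
  append -6 at index 10 → [-19, -18, -9, -14, -8, 17, 20, -2, 9, -6] (no swap needed)
resulting array: [-19, -18, -9, -14, -8, 17, 20, -2, 9, -6]

-6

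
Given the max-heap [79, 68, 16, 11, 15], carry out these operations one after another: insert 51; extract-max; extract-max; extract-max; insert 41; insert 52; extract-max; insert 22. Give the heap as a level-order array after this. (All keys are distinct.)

[41, 22, 15, 11, 16]

insert 51:
  append 51 at index 5 → [79, 68, 16, 11, 15, 51]
  51 > parent 16 at index 2, swap → [79, 68, 51, 11, 15, 16]
extract-max → returns 79:
  remove root 79; move last element 16 to root → [16, 68, 51, 11, 15]
  16 vs larger child 68 at index 1, swap → [68, 16, 51, 11, 15]
extract-max → returns 68:
  remove root 68; move last element 15 to root → [15, 16, 51, 11]
  15 vs larger child 51 at index 2, swap → [51, 16, 15, 11]
extract-max → returns 51:
  remove root 51; move last element 11 to root → [11, 16, 15]
  11 vs larger child 16 at index 1, swap → [16, 11, 15]
insert 41:
  append 41 at index 3 → [16, 11, 15, 41]
  41 > parent 11 at index 1, swap → [16, 41, 15, 11]
  41 > parent 16 at index 0, swap → [41, 16, 15, 11]
insert 52:
  append 52 at index 4 → [41, 16, 15, 11, 52]
  52 > parent 16 at index 1, swap → [41, 52, 15, 11, 16]
  52 > parent 41 at index 0, swap → [52, 41, 15, 11, 16]
extract-max → returns 52:
  remove root 52; move last element 16 to root → [16, 41, 15, 11]
  16 vs larger child 41 at index 1, swap → [41, 16, 15, 11]
insert 22:
  append 22 at index 4 → [41, 16, 15, 11, 22]
  22 > parent 16 at index 1, swap → [41, 22, 15, 11, 16]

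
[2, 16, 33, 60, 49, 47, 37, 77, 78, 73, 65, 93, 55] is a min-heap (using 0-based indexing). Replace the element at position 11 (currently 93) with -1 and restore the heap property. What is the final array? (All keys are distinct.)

set index 11 from 93 to -1 → [2, 16, 33, 60, 49, 47, 37, 77, 78, 73, 65, -1, 55]
-1 < parent 47 at index 5, swap → [2, 16, 33, 60, 49, -1, 37, 77, 78, 73, 65, 47, 55]
-1 < parent 33 at index 2, swap → [2, 16, -1, 60, 49, 33, 37, 77, 78, 73, 65, 47, 55]
-1 < parent 2 at index 0, swap → [-1, 16, 2, 60, 49, 33, 37, 77, 78, 73, 65, 47, 55]

[-1, 16, 2, 60, 49, 33, 37, 77, 78, 73, 65, 47, 55]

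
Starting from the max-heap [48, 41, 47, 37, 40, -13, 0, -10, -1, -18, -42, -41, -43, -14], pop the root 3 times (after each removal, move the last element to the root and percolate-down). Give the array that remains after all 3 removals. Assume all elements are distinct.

extract-max #1 returns 48:
  remove root 48; move last element -14 to root → [-14, 41, 47, 37, 40, -13, 0, -10, -1, -18, -42, -41, -43]
  -14 vs larger child 47 at index 2, swap → [47, 41, -14, 37, 40, -13, 0, -10, -1, -18, -42, -41, -43]
  -14 vs larger child 0 at index 6, swap → [47, 41, 0, 37, 40, -13, -14, -10, -1, -18, -42, -41, -43]
extract-max #2 returns 47:
  remove root 47; move last element -43 to root → [-43, 41, 0, 37, 40, -13, -14, -10, -1, -18, -42, -41]
  -43 vs larger child 41 at index 1, swap → [41, -43, 0, 37, 40, -13, -14, -10, -1, -18, -42, -41]
  -43 vs larger child 40 at index 4, swap → [41, 40, 0, 37, -43, -13, -14, -10, -1, -18, -42, -41]
  -43 vs larger child -18 at index 9, swap → [41, 40, 0, 37, -18, -13, -14, -10, -1, -43, -42, -41]
extract-max #3 returns 41:
  remove root 41; move last element -41 to root → [-41, 40, 0, 37, -18, -13, -14, -10, -1, -43, -42]
  -41 vs larger child 40 at index 1, swap → [40, -41, 0, 37, -18, -13, -14, -10, -1, -43, -42]
  -41 vs larger child 37 at index 3, swap → [40, 37, 0, -41, -18, -13, -14, -10, -1, -43, -42]
  -41 vs larger child -1 at index 8, swap → [40, 37, 0, -1, -18, -13, -14, -10, -41, -43, -42]

[40, 37, 0, -1, -18, -13, -14, -10, -41, -43, -42]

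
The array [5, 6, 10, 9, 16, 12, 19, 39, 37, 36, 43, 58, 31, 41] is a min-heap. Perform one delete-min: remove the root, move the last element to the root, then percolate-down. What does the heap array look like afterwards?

[6, 9, 10, 37, 16, 12, 19, 39, 41, 36, 43, 58, 31]

remove root 5; move last element 41 to root → [41, 6, 10, 9, 16, 12, 19, 39, 37, 36, 43, 58, 31]
41 vs smaller child 6 at index 1, swap → [6, 41, 10, 9, 16, 12, 19, 39, 37, 36, 43, 58, 31]
41 vs smaller child 9 at index 3, swap → [6, 9, 10, 41, 16, 12, 19, 39, 37, 36, 43, 58, 31]
41 vs smaller child 37 at index 8, swap → [6, 9, 10, 37, 16, 12, 19, 39, 41, 36, 43, 58, 31]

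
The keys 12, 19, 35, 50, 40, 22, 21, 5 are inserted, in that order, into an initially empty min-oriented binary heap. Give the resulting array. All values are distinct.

Insert 12:
  append 12 at index 0 → [12] (no swap needed)
Insert 19:
  append 19 at index 1 → [12, 19] (no swap needed)
Insert 35:
  append 35 at index 2 → [12, 19, 35] (no swap needed)
Insert 50:
  append 50 at index 3 → [12, 19, 35, 50] (no swap needed)
Insert 40:
  append 40 at index 4 → [12, 19, 35, 50, 40] (no swap needed)
Insert 22:
  append 22 at index 5 → [12, 19, 35, 50, 40, 22]
  22 < parent 35 at index 2, swap → [12, 19, 22, 50, 40, 35]
Insert 21:
  append 21 at index 6 → [12, 19, 22, 50, 40, 35, 21]
  21 < parent 22 at index 2, swap → [12, 19, 21, 50, 40, 35, 22]
Insert 5:
  append 5 at index 7 → [12, 19, 21, 50, 40, 35, 22, 5]
  5 < parent 50 at index 3, swap → [12, 19, 21, 5, 40, 35, 22, 50]
  5 < parent 19 at index 1, swap → [12, 5, 21, 19, 40, 35, 22, 50]
  5 < parent 12 at index 0, swap → [5, 12, 21, 19, 40, 35, 22, 50]

[5, 12, 21, 19, 40, 35, 22, 50]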